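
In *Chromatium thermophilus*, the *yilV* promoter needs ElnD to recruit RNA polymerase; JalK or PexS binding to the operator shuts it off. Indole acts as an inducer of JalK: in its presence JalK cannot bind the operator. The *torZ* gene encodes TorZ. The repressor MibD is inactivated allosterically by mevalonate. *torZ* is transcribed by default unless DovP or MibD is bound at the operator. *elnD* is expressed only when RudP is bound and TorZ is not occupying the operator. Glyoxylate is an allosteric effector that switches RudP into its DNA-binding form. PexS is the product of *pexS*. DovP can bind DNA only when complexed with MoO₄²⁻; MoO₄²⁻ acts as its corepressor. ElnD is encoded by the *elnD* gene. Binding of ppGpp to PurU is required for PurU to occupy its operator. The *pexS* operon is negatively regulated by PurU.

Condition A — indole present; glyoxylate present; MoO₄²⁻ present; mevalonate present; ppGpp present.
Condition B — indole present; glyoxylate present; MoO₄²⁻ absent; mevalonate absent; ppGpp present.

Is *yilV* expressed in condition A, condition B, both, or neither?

both

Condition A:
Indole is present, so JalK is inactive.
Glyoxylate is present, so RudP is active.
MoO₄²⁻ is present, so DovP is active.
Mevalonate is present, so MibD is inactive.
With repressor DovP bound, *torZ* is not transcribed.
So TorZ is not produced.
No repressor is bound and RudP is active, so *elnD* is transcribed.
So ElnD is produced and active.
ppGpp is present, so PurU is active.
With repressor PurU bound, *pexS* is not transcribed.
So PexS is not produced.
No repressor is bound and ElnD is active, so *yilV* is transcribed.
→ *yilV* is ON in A.
Condition B:
Indole is present, so JalK is inactive.
Glyoxylate is present, so RudP is active.
MoO₄²⁻ is absent, so DovP is inactive.
Mevalonate is absent, so MibD is active.
With repressor MibD bound, *torZ* is not transcribed.
So TorZ is not produced.
No repressor is bound and RudP is active, so *elnD* is transcribed.
So ElnD is produced and active.
ppGpp is present, so PurU is active.
With repressor PurU bound, *pexS* is not transcribed.
So PexS is not produced.
No repressor is bound and ElnD is active, so *yilV* is transcribed.
→ *yilV* is ON in B.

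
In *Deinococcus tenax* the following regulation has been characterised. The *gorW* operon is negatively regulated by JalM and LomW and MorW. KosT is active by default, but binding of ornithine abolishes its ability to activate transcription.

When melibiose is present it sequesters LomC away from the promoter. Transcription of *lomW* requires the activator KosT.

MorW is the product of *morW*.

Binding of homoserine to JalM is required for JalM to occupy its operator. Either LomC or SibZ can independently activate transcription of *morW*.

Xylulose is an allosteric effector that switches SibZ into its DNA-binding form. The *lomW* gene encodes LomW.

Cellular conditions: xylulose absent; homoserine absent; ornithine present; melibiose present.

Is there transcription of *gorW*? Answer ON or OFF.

ON

Homoserine is absent, so JalM is inactive.
Ornithine is present, so KosT is inactive.
Required activator KosT is absent, so *lomW* is not transcribed.
So LomW is not produced.
Melibiose is present, so LomC is inactive.
Xylulose is absent, so SibZ is inactive.
No activator is available at the *morW* promoter, so *morW* is not transcribed.
So MorW is not produced.
With no repressor bound, *gorW* is transcribed.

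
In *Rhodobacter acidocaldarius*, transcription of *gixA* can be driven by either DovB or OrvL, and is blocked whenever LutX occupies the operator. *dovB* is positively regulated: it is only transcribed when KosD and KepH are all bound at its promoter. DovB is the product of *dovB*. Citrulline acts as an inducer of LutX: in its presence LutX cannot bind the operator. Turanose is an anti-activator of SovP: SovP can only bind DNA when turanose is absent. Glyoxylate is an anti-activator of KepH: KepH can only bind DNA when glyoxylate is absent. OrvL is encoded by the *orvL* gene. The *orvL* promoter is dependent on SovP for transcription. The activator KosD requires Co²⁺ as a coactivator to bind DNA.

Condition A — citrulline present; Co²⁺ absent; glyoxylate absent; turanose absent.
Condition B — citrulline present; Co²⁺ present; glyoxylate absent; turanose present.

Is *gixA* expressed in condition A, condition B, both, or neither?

both

Condition A:
Citrulline is present, so LutX is inactive.
Co²⁺ is absent, so KosD is inactive.
Glyoxylate is absent, so KepH is active.
Required activator KosD is absent, so *dovB* is not transcribed.
So DovB is not produced.
Turanose is absent, so SovP is active.
No repressor is bound and SovP is active, so *orvL* is transcribed.
So OrvL is produced and active.
Activator OrvL is present, so *gixA* is transcribed.
→ *gixA* is ON in A.
Condition B:
Citrulline is present, so LutX is inactive.
Co²⁺ is present, so KosD is active.
Glyoxylate is absent, so KepH is active.
No repressor is bound and KosD and KepH are active, so *dovB* is transcribed.
So DovB is produced and active.
Turanose is present, so SovP is inactive.
Required activator SovP is absent, so *orvL* is not transcribed.
So OrvL is not produced.
Activator DovB is present, so *gixA* is transcribed.
→ *gixA* is ON in B.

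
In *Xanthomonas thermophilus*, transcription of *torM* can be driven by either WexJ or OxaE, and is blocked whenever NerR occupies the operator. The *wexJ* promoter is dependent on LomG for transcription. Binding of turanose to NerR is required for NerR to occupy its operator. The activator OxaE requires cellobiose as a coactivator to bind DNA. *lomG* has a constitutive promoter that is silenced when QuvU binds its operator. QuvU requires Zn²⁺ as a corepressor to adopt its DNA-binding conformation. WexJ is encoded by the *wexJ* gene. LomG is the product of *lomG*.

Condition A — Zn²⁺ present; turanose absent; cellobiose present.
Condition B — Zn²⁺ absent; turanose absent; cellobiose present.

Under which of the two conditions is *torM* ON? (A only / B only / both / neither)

Condition A:
Zn²⁺ is present, so QuvU is active.
With repressor QuvU bound, *lomG* is not transcribed.
So LomG is not produced.
Required activator LomG is absent, so *wexJ* is not transcribed.
So WexJ is not produced.
Turanose is absent, so NerR is inactive.
Cellobiose is present, so OxaE is active.
Activator OxaE is present, so *torM* is transcribed.
→ *torM* is ON in A.
Condition B:
Zn²⁺ is absent, so QuvU is inactive.
With no repressor bound, *lomG* is transcribed.
So LomG is produced and active.
No repressor is bound and LomG is active, so *wexJ* is transcribed.
So WexJ is produced and active.
Turanose is absent, so NerR is inactive.
Cellobiose is present, so OxaE is active.
Activator WexJ is present, so *torM* is transcribed.
→ *torM* is ON in B.

both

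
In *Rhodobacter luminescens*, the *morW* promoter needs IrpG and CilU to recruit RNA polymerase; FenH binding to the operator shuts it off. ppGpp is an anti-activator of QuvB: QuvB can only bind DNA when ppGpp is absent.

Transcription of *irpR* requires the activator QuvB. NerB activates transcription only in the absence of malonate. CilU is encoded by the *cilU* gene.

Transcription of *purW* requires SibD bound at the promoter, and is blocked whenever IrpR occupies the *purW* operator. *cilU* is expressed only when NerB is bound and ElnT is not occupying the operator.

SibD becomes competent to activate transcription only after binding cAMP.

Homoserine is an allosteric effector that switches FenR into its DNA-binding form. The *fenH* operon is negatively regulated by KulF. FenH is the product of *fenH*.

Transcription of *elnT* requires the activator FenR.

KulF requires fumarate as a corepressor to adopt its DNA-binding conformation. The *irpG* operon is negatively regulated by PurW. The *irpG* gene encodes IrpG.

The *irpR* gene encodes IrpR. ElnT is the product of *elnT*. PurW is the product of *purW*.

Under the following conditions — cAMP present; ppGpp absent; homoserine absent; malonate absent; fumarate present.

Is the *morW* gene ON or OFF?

ON

ppGpp is absent, so QuvB is active.
No repressor is bound and QuvB is active, so *irpR* is transcribed.
So IrpR is produced and active.
cAMP is present, so SibD is active.
With repressor IrpR bound, *purW* is not transcribed.
So PurW is not produced.
With no repressor bound, *irpG* is transcribed.
So IrpG is produced and active.
Fumarate is present, so KulF is active.
With repressor KulF bound, *fenH* is not transcribed.
So FenH is not produced.
Malonate is absent, so NerB is active.
Homoserine is absent, so FenR is inactive.
Required activator FenR is absent, so *elnT* is not transcribed.
So ElnT is not produced.
No repressor is bound and NerB is active, so *cilU* is transcribed.
So CilU is produced and active.
No repressor is bound and IrpG and CilU are active, so *morW* is transcribed.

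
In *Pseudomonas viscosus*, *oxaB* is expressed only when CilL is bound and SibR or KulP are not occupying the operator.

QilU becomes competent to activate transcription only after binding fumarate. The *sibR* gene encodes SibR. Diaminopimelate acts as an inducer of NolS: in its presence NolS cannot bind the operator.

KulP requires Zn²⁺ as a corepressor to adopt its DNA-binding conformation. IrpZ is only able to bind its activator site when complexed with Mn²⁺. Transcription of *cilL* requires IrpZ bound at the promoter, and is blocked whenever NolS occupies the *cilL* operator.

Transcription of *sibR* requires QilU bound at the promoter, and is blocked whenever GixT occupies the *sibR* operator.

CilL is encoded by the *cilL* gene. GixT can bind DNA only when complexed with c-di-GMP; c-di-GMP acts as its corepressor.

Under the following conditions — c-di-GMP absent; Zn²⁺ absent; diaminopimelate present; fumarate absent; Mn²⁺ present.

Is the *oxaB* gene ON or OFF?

ON

c-di-GMP is absent, so GixT is inactive.
Fumarate is absent, so QilU is inactive.
Required activator QilU is absent, so *sibR* is not transcribed.
So SibR is not produced.
Zn²⁺ is absent, so KulP is inactive.
Mn²⁺ is present, so IrpZ is active.
Diaminopimelate is present, so NolS is inactive.
No repressor is bound and IrpZ is active, so *cilL* is transcribed.
So CilL is produced and active.
No repressor is bound and CilL is active, so *oxaB* is transcribed.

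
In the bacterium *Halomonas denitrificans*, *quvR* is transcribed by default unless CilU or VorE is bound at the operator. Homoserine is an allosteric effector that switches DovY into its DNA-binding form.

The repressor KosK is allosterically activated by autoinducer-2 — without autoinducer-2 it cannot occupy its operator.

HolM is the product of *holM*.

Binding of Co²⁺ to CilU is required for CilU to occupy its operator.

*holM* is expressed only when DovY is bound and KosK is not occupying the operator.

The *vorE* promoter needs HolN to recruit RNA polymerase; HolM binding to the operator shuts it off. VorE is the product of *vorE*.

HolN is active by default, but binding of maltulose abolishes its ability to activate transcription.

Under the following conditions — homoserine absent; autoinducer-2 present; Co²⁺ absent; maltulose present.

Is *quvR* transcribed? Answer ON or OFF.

Co²⁺ is absent, so CilU is inactive.
Homoserine is absent, so DovY is inactive.
Autoinducer-2 is present, so KosK is active.
With repressor KosK bound, *holM* is not transcribed.
So HolM is not produced.
Maltulose is present, so HolN is inactive.
Required activator HolN is absent, so *vorE* is not transcribed.
So VorE is not produced.
With no repressor bound, *quvR* is transcribed.

ON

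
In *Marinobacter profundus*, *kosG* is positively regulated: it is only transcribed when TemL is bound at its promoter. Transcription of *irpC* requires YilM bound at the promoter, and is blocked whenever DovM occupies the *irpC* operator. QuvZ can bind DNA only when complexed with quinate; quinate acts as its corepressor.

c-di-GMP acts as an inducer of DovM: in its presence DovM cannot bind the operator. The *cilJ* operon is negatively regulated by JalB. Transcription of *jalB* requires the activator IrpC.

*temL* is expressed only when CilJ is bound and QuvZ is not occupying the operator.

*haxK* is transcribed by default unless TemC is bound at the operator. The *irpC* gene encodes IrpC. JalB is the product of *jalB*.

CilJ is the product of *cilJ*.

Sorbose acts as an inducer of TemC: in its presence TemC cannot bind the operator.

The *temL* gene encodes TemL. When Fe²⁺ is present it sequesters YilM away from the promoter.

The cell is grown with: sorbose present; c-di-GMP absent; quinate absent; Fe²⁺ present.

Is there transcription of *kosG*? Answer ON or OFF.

Fe²⁺ is present, so YilM is inactive.
c-di-GMP is absent, so DovM is active.
With repressor DovM bound, *irpC* is not transcribed.
So IrpC is not produced.
Required activator IrpC is absent, so *jalB* is not transcribed.
So JalB is not produced.
With no repressor bound, *cilJ* is transcribed.
So CilJ is produced and active.
Quinate is absent, so QuvZ is inactive.
No repressor is bound and CilJ is active, so *temL* is transcribed.
So TemL is produced and active.
No repressor is bound and TemL is active, so *kosG* is transcribed.

ON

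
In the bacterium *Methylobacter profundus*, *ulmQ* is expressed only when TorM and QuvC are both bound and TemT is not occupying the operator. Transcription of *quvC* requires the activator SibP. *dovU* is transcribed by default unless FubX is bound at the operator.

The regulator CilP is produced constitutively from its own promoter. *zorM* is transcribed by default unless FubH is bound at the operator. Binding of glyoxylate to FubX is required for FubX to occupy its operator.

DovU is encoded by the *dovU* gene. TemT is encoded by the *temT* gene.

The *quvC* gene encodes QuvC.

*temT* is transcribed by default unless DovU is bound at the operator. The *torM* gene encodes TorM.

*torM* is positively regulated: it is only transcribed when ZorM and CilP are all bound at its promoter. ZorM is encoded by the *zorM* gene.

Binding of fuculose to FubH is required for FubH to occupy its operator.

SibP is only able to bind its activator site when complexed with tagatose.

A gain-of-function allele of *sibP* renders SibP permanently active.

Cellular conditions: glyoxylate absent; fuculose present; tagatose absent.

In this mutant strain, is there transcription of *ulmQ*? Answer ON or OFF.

Fuculose is present, so FubH is active.
With repressor FubH bound, *zorM* is not transcribed.
So ZorM is not produced.
CilP is produced constitutively and is active.
Required activator ZorM is absent, so *torM* is not transcribed.
So TorM is not produced.
SibP is constitutively active in this strain.
No repressor is bound and SibP is active, so *quvC* is transcribed.
So QuvC is produced and active.
Glyoxylate is absent, so FubX is inactive.
With no repressor bound, *dovU* is transcribed.
So DovU is produced and active.
With repressor DovU bound, *temT* is not transcribed.
So TemT is not produced.
Required activator TorM is absent, so *ulmQ* is not transcribed.

OFF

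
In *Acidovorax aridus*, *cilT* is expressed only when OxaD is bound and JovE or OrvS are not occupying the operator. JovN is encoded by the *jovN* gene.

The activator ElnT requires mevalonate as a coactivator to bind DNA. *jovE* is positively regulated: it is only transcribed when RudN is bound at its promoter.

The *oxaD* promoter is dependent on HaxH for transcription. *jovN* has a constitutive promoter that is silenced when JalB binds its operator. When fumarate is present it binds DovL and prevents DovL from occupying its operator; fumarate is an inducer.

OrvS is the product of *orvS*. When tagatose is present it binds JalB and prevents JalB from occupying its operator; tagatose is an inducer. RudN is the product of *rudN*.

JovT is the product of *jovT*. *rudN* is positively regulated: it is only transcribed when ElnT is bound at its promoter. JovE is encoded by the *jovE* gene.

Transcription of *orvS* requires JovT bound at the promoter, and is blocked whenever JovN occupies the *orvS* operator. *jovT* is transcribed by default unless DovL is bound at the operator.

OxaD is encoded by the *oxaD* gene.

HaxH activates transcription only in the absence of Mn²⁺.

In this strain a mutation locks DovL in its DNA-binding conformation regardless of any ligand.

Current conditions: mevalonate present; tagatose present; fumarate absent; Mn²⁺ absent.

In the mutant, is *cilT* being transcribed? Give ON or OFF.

Mevalonate is present, so ElnT is active.
No repressor is bound and ElnT is active, so *rudN* is transcribed.
So RudN is produced and active.
No repressor is bound and RudN is active, so *jovE* is transcribed.
So JovE is produced and active.
DovL is constitutively active in this strain.
With repressor DovL bound, *jovT* is not transcribed.
So JovT is not produced.
Tagatose is present, so JalB is inactive.
With no repressor bound, *jovN* is transcribed.
So JovN is produced and active.
With repressor JovN bound, *orvS* is not transcribed.
So OrvS is not produced.
Mn²⁺ is absent, so HaxH is active.
No repressor is bound and HaxH is active, so *oxaD* is transcribed.
So OxaD is produced and active.
With repressor JovE bound, *cilT* is not transcribed.

OFF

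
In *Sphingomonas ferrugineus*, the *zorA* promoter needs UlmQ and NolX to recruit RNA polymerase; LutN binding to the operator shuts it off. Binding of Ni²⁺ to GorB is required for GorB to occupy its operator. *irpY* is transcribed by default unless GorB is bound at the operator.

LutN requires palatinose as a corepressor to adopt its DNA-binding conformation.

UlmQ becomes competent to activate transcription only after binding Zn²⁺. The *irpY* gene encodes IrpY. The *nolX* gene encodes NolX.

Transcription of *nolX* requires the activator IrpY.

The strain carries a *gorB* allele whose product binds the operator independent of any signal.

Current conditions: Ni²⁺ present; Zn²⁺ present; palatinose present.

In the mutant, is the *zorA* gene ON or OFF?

OFF

Zn²⁺ is present, so UlmQ is active.
Palatinose is present, so LutN is active.
GorB is constitutively active in this strain.
With repressor GorB bound, *irpY* is not transcribed.
So IrpY is not produced.
Required activator IrpY is absent, so *nolX* is not transcribed.
So NolX is not produced.
With repressor LutN bound, *zorA* is not transcribed.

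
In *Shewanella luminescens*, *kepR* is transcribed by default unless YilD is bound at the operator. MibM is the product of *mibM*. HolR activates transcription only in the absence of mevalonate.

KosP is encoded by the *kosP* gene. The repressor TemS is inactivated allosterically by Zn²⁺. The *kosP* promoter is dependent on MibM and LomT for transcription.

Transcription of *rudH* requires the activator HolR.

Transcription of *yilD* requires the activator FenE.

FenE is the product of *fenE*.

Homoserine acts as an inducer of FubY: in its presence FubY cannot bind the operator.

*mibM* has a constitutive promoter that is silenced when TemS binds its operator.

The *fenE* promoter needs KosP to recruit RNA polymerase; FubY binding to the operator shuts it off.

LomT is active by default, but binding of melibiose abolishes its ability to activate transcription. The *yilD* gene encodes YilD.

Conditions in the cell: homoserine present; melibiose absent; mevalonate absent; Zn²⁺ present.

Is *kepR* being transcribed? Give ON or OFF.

OFF

Zn²⁺ is present, so TemS is inactive.
With no repressor bound, *mibM* is transcribed.
So MibM is produced and active.
Melibiose is absent, so LomT is active.
No repressor is bound and MibM and LomT are active, so *kosP* is transcribed.
So KosP is produced and active.
Homoserine is present, so FubY is inactive.
No repressor is bound and KosP is active, so *fenE* is transcribed.
So FenE is produced and active.
No repressor is bound and FenE is active, so *yilD* is transcribed.
So YilD is produced and active.
With repressor YilD bound, *kepR* is not transcribed.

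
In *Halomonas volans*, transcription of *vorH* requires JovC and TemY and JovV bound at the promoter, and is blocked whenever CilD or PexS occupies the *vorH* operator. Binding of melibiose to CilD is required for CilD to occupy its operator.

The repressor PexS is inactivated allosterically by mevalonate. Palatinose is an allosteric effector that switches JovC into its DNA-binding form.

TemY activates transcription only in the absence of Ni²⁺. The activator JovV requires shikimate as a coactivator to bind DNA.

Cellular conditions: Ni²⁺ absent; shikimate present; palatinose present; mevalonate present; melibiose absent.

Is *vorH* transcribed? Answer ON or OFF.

ON

Palatinose is present, so JovC is active.
Ni²⁺ is absent, so TemY is active.
Melibiose is absent, so CilD is inactive.
Shikimate is present, so JovV is active.
Mevalonate is present, so PexS is inactive.
No repressor is bound and JovC and TemY and JovV are active, so *vorH* is transcribed.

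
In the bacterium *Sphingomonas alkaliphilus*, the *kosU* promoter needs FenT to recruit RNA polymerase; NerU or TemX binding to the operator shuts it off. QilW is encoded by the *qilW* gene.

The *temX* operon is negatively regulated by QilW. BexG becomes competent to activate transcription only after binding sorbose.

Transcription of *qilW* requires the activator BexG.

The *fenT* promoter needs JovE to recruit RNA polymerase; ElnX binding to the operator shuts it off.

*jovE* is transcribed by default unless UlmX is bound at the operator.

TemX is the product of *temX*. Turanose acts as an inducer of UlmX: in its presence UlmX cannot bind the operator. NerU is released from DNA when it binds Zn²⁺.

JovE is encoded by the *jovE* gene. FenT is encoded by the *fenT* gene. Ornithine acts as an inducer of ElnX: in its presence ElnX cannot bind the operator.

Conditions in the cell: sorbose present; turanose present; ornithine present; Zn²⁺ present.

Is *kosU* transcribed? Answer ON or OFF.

Zn²⁺ is present, so NerU is inactive.
Ornithine is present, so ElnX is inactive.
Turanose is present, so UlmX is inactive.
With no repressor bound, *jovE* is transcribed.
So JovE is produced and active.
No repressor is bound and JovE is active, so *fenT* is transcribed.
So FenT is produced and active.
Sorbose is present, so BexG is active.
No repressor is bound and BexG is active, so *qilW* is transcribed.
So QilW is produced and active.
With repressor QilW bound, *temX* is not transcribed.
So TemX is not produced.
No repressor is bound and FenT is active, so *kosU* is transcribed.

ON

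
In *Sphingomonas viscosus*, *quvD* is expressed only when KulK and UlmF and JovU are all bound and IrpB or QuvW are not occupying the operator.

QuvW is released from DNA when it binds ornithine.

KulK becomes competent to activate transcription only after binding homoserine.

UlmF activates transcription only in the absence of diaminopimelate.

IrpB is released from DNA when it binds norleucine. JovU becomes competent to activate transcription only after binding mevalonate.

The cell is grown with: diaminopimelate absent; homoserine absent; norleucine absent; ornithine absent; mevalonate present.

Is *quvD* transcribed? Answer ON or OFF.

OFF

Homoserine is absent, so KulK is inactive.
Diaminopimelate is absent, so UlmF is active.
Norleucine is absent, so IrpB is active.
Ornithine is absent, so QuvW is active.
Mevalonate is present, so JovU is active.
With repressor IrpB bound, *quvD* is not transcribed.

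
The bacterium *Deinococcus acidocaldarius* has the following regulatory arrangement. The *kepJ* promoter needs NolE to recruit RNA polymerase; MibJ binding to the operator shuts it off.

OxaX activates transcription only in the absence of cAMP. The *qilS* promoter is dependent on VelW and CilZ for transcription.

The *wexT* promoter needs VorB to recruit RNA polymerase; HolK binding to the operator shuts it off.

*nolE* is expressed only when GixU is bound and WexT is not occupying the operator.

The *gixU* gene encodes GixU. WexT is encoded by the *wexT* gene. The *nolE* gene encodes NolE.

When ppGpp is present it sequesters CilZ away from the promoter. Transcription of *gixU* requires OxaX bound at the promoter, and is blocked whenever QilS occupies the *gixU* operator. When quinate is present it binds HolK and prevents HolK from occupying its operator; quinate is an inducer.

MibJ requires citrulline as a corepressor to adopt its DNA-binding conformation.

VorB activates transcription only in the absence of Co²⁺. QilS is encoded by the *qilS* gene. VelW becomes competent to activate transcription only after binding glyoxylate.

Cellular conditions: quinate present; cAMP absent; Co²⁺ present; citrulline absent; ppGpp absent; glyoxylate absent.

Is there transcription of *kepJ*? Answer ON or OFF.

Citrulline is absent, so MibJ is inactive.
cAMP is absent, so OxaX is active.
Glyoxylate is absent, so VelW is inactive.
ppGpp is absent, so CilZ is active.
Required activator VelW is absent, so *qilS* is not transcribed.
So QilS is not produced.
No repressor is bound and OxaX is active, so *gixU* is transcribed.
So GixU is produced and active.
Quinate is present, so HolK is inactive.
Co²⁺ is present, so VorB is inactive.
Required activator VorB is absent, so *wexT* is not transcribed.
So WexT is not produced.
No repressor is bound and GixU is active, so *nolE* is transcribed.
So NolE is produced and active.
No repressor is bound and NolE is active, so *kepJ* is transcribed.

ON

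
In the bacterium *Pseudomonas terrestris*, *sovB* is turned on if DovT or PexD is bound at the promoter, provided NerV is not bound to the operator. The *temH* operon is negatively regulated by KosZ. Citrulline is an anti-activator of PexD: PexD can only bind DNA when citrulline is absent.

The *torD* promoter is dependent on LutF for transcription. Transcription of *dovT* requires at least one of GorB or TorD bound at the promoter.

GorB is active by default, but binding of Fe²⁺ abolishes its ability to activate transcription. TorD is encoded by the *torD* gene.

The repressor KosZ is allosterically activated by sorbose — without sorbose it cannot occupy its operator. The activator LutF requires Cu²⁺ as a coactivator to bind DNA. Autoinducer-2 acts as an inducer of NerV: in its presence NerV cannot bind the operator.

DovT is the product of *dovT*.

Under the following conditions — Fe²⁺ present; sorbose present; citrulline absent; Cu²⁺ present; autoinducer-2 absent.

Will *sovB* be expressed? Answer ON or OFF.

Autoinducer-2 is absent, so NerV is active.
Fe²⁺ is present, so GorB is inactive.
Cu²⁺ is present, so LutF is active.
No repressor is bound and LutF is active, so *torD* is transcribed.
So TorD is produced and active.
Activator TorD is present, so *dovT* is transcribed.
So DovT is produced and active.
Citrulline is absent, so PexD is active.
With repressor NerV bound, *sovB* is not transcribed.

OFF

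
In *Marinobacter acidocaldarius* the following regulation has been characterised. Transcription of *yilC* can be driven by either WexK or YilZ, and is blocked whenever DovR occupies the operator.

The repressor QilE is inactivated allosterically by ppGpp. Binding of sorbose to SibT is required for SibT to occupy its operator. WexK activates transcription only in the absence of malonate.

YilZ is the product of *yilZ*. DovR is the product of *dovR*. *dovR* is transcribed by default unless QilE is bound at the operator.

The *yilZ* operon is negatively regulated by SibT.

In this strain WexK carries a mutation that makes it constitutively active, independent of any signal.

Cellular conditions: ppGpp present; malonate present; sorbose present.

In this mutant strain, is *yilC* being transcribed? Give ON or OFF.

OFF

WexK is constitutively active in this strain.
Sorbose is present, so SibT is active.
With repressor SibT bound, *yilZ* is not transcribed.
So YilZ is not produced.
ppGpp is present, so QilE is inactive.
With no repressor bound, *dovR* is transcribed.
So DovR is produced and active.
With repressor DovR bound, *yilC* is not transcribed.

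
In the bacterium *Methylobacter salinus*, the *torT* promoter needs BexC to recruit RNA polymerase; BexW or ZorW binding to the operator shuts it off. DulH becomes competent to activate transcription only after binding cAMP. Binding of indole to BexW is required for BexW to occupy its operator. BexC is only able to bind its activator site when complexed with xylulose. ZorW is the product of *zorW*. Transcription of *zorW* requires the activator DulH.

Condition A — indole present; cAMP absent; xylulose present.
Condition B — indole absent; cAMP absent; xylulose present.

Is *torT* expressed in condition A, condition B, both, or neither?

B only

Condition A:
Indole is present, so BexW is active.
cAMP is absent, so DulH is inactive.
Required activator DulH is absent, so *zorW* is not transcribed.
So ZorW is not produced.
Xylulose is present, so BexC is active.
With repressor BexW bound, *torT* is not transcribed.
→ *torT* is OFF in A.
Condition B:
Indole is absent, so BexW is inactive.
cAMP is absent, so DulH is inactive.
Required activator DulH is absent, so *zorW* is not transcribed.
So ZorW is not produced.
Xylulose is present, so BexC is active.
No repressor is bound and BexC is active, so *torT* is transcribed.
→ *torT* is ON in B.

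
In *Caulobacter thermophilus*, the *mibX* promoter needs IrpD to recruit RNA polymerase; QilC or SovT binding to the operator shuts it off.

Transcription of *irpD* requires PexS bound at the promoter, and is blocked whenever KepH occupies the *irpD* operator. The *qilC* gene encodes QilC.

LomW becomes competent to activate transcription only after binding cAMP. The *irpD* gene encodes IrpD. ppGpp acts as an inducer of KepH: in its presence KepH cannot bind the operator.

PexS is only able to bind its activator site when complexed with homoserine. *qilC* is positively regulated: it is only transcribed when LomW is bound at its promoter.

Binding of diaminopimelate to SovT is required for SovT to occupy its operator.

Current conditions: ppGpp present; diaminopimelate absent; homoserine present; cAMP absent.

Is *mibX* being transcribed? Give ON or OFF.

ON

ppGpp is present, so KepH is inactive.
Homoserine is present, so PexS is active.
No repressor is bound and PexS is active, so *irpD* is transcribed.
So IrpD is produced and active.
cAMP is absent, so LomW is inactive.
Required activator LomW is absent, so *qilC* is not transcribed.
So QilC is not produced.
Diaminopimelate is absent, so SovT is inactive.
No repressor is bound and IrpD is active, so *mibX* is transcribed.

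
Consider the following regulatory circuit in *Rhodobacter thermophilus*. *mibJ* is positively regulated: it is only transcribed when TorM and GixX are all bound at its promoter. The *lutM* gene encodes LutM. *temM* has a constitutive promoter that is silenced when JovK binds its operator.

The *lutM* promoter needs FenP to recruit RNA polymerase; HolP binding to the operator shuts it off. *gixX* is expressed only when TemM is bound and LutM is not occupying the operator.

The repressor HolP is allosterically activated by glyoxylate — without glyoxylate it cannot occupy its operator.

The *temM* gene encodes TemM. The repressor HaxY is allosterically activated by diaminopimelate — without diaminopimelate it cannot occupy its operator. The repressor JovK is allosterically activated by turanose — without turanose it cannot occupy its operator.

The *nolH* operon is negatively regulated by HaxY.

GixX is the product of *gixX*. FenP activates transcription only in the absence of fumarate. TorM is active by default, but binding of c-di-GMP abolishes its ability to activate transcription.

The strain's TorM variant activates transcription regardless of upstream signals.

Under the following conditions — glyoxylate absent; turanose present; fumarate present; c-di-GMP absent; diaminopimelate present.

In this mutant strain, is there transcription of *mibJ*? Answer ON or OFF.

TorM is constitutively active in this strain.
Turanose is present, so JovK is active.
With repressor JovK bound, *temM* is not transcribed.
So TemM is not produced.
Fumarate is present, so FenP is inactive.
Glyoxylate is absent, so HolP is inactive.
Required activator FenP is absent, so *lutM* is not transcribed.
So LutM is not produced.
Required activator TemM is absent, so *gixX* is not transcribed.
So GixX is not produced.
Required activator GixX is absent, so *mibJ* is not transcribed.

OFF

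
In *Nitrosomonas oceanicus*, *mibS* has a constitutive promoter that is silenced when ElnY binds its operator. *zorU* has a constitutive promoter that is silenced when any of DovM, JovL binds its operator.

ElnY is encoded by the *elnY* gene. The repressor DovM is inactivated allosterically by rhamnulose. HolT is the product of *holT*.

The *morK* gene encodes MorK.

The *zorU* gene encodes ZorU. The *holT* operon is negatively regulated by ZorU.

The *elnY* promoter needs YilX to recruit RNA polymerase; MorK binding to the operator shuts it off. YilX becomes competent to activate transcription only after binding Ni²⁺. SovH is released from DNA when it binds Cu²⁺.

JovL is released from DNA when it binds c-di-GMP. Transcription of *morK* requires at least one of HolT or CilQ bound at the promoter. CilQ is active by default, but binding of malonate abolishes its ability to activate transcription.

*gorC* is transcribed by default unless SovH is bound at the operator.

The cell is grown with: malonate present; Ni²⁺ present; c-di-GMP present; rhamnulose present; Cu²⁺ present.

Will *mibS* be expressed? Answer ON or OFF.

OFF

Rhamnulose is present, so DovM is inactive.
c-di-GMP is present, so JovL is inactive.
With no repressor bound, *zorU* is transcribed.
So ZorU is produced and active.
With repressor ZorU bound, *holT* is not transcribed.
So HolT is not produced.
Malonate is present, so CilQ is inactive.
No activator is available at the *morK* promoter, so *morK* is not transcribed.
So MorK is not produced.
Ni²⁺ is present, so YilX is active.
No repressor is bound and YilX is active, so *elnY* is transcribed.
So ElnY is produced and active.
With repressor ElnY bound, *mibS* is not transcribed.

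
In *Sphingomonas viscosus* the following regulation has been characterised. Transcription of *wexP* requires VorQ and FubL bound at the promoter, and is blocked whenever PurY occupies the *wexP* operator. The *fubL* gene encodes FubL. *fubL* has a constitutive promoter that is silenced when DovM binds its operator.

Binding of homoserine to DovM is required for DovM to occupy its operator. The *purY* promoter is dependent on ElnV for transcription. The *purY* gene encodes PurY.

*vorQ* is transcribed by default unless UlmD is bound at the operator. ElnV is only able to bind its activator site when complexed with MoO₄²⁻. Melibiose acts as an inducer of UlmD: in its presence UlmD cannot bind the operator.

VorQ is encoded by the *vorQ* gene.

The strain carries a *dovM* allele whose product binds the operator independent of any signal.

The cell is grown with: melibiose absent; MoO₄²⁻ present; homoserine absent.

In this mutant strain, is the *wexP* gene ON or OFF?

MoO₄²⁻ is present, so ElnV is active.
No repressor is bound and ElnV is active, so *purY* is transcribed.
So PurY is produced and active.
Melibiose is absent, so UlmD is active.
With repressor UlmD bound, *vorQ* is not transcribed.
So VorQ is not produced.
DovM is constitutively active in this strain.
With repressor DovM bound, *fubL* is not transcribed.
So FubL is not produced.
With repressor PurY bound, *wexP* is not transcribed.

OFF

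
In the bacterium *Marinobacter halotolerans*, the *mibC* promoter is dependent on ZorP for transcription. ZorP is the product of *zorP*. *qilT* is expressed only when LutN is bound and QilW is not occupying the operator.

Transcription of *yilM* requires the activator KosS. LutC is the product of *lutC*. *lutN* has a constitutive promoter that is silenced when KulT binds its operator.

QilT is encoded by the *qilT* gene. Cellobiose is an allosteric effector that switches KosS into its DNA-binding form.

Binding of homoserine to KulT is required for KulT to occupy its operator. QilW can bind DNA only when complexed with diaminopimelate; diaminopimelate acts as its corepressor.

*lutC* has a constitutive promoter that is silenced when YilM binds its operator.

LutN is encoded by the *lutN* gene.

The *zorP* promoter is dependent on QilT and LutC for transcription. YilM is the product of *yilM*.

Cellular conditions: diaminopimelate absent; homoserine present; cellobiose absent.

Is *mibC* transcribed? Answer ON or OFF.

Homoserine is present, so KulT is active.
With repressor KulT bound, *lutN* is not transcribed.
So LutN is not produced.
Diaminopimelate is absent, so QilW is inactive.
Required activator LutN is absent, so *qilT* is not transcribed.
So QilT is not produced.
Cellobiose is absent, so KosS is inactive.
Required activator KosS is absent, so *yilM* is not transcribed.
So YilM is not produced.
With no repressor bound, *lutC* is transcribed.
So LutC is produced and active.
Required activator QilT is absent, so *zorP* is not transcribed.
So ZorP is not produced.
Required activator ZorP is absent, so *mibC* is not transcribed.

OFF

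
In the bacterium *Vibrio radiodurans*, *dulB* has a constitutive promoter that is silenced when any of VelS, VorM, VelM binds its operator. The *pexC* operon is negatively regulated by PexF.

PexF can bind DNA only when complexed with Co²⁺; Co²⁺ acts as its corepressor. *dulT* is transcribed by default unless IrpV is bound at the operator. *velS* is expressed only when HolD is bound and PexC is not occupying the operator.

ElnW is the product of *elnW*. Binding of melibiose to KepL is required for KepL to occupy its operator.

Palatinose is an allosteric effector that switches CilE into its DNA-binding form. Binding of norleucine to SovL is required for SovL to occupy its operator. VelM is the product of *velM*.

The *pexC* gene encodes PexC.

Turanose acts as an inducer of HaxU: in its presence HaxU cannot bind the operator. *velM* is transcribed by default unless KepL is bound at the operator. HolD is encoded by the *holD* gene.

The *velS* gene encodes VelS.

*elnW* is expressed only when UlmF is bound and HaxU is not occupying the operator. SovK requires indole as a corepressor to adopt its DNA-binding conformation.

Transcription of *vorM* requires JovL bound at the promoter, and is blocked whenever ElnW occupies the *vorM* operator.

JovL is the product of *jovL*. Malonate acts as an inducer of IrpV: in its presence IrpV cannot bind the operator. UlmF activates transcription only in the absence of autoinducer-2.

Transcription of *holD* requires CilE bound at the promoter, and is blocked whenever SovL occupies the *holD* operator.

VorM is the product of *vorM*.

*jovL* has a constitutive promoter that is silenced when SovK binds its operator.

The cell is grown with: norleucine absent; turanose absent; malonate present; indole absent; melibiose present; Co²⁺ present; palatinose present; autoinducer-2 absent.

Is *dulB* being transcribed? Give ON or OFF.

OFF

Co²⁺ is present, so PexF is active.
With repressor PexF bound, *pexC* is not transcribed.
So PexC is not produced.
Norleucine is absent, so SovL is inactive.
Palatinose is present, so CilE is active.
No repressor is bound and CilE is active, so *holD* is transcribed.
So HolD is produced and active.
No repressor is bound and HolD is active, so *velS* is transcribed.
So VelS is produced and active.
Indole is absent, so SovK is inactive.
With no repressor bound, *jovL* is transcribed.
So JovL is produced and active.
Autoinducer-2 is absent, so UlmF is active.
Turanose is absent, so HaxU is active.
With repressor HaxU bound, *elnW* is not transcribed.
So ElnW is not produced.
No repressor is bound and JovL is active, so *vorM* is transcribed.
So VorM is produced and active.
Melibiose is present, so KepL is active.
With repressor KepL bound, *velM* is not transcribed.
So VelM is not produced.
With repressor VelS bound, *dulB* is not transcribed.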